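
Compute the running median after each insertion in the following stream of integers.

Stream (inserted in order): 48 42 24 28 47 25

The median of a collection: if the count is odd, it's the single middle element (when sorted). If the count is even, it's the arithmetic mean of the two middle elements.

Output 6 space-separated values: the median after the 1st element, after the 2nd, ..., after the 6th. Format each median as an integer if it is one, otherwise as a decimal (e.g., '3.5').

Answer: 48 45 42 35 42 35

Derivation:
Step 1: insert 48 -> lo=[48] (size 1, max 48) hi=[] (size 0) -> median=48
Step 2: insert 42 -> lo=[42] (size 1, max 42) hi=[48] (size 1, min 48) -> median=45
Step 3: insert 24 -> lo=[24, 42] (size 2, max 42) hi=[48] (size 1, min 48) -> median=42
Step 4: insert 28 -> lo=[24, 28] (size 2, max 28) hi=[42, 48] (size 2, min 42) -> median=35
Step 5: insert 47 -> lo=[24, 28, 42] (size 3, max 42) hi=[47, 48] (size 2, min 47) -> median=42
Step 6: insert 25 -> lo=[24, 25, 28] (size 3, max 28) hi=[42, 47, 48] (size 3, min 42) -> median=35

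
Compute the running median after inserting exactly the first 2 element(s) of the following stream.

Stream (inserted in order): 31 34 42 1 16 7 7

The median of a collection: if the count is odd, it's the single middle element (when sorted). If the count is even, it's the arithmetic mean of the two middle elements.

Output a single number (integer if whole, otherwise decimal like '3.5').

Answer: 32.5

Derivation:
Step 1: insert 31 -> lo=[31] (size 1, max 31) hi=[] (size 0) -> median=31
Step 2: insert 34 -> lo=[31] (size 1, max 31) hi=[34] (size 1, min 34) -> median=32.5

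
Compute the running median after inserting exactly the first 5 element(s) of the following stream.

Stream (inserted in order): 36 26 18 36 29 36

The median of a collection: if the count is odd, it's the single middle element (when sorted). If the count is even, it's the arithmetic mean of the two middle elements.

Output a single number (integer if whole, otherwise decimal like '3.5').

Answer: 29

Derivation:
Step 1: insert 36 -> lo=[36] (size 1, max 36) hi=[] (size 0) -> median=36
Step 2: insert 26 -> lo=[26] (size 1, max 26) hi=[36] (size 1, min 36) -> median=31
Step 3: insert 18 -> lo=[18, 26] (size 2, max 26) hi=[36] (size 1, min 36) -> median=26
Step 4: insert 36 -> lo=[18, 26] (size 2, max 26) hi=[36, 36] (size 2, min 36) -> median=31
Step 5: insert 29 -> lo=[18, 26, 29] (size 3, max 29) hi=[36, 36] (size 2, min 36) -> median=29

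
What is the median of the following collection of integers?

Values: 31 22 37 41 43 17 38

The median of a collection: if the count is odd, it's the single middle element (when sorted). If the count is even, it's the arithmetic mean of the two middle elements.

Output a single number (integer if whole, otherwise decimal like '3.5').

Step 1: insert 31 -> lo=[31] (size 1, max 31) hi=[] (size 0) -> median=31
Step 2: insert 22 -> lo=[22] (size 1, max 22) hi=[31] (size 1, min 31) -> median=26.5
Step 3: insert 37 -> lo=[22, 31] (size 2, max 31) hi=[37] (size 1, min 37) -> median=31
Step 4: insert 41 -> lo=[22, 31] (size 2, max 31) hi=[37, 41] (size 2, min 37) -> median=34
Step 5: insert 43 -> lo=[22, 31, 37] (size 3, max 37) hi=[41, 43] (size 2, min 41) -> median=37
Step 6: insert 17 -> lo=[17, 22, 31] (size 3, max 31) hi=[37, 41, 43] (size 3, min 37) -> median=34
Step 7: insert 38 -> lo=[17, 22, 31, 37] (size 4, max 37) hi=[38, 41, 43] (size 3, min 38) -> median=37

Answer: 37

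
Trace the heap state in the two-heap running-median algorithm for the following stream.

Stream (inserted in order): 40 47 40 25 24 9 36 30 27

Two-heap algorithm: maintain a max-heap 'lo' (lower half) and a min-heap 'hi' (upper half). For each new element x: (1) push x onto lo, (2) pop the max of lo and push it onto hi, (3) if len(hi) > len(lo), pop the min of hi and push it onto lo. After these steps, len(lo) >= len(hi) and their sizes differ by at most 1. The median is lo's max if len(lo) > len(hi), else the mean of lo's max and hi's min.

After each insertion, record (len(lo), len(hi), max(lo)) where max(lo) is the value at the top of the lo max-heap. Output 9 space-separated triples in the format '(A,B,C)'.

Step 1: insert 40 -> lo=[40] hi=[] -> (len(lo)=1, len(hi)=0, max(lo)=40)
Step 2: insert 47 -> lo=[40] hi=[47] -> (len(lo)=1, len(hi)=1, max(lo)=40)
Step 3: insert 40 -> lo=[40, 40] hi=[47] -> (len(lo)=2, len(hi)=1, max(lo)=40)
Step 4: insert 25 -> lo=[25, 40] hi=[40, 47] -> (len(lo)=2, len(hi)=2, max(lo)=40)
Step 5: insert 24 -> lo=[24, 25, 40] hi=[40, 47] -> (len(lo)=3, len(hi)=2, max(lo)=40)
Step 6: insert 9 -> lo=[9, 24, 25] hi=[40, 40, 47] -> (len(lo)=3, len(hi)=3, max(lo)=25)
Step 7: insert 36 -> lo=[9, 24, 25, 36] hi=[40, 40, 47] -> (len(lo)=4, len(hi)=3, max(lo)=36)
Step 8: insert 30 -> lo=[9, 24, 25, 30] hi=[36, 40, 40, 47] -> (len(lo)=4, len(hi)=4, max(lo)=30)
Step 9: insert 27 -> lo=[9, 24, 25, 27, 30] hi=[36, 40, 40, 47] -> (len(lo)=5, len(hi)=4, max(lo)=30)

Answer: (1,0,40) (1,1,40) (2,1,40) (2,2,40) (3,2,40) (3,3,25) (4,3,36) (4,4,30) (5,4,30)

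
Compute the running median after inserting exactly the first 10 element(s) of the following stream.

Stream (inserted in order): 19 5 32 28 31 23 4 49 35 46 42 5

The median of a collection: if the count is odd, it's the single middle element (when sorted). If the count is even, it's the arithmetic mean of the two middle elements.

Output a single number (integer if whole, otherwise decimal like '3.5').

Answer: 29.5

Derivation:
Step 1: insert 19 -> lo=[19] (size 1, max 19) hi=[] (size 0) -> median=19
Step 2: insert 5 -> lo=[5] (size 1, max 5) hi=[19] (size 1, min 19) -> median=12
Step 3: insert 32 -> lo=[5, 19] (size 2, max 19) hi=[32] (size 1, min 32) -> median=19
Step 4: insert 28 -> lo=[5, 19] (size 2, max 19) hi=[28, 32] (size 2, min 28) -> median=23.5
Step 5: insert 31 -> lo=[5, 19, 28] (size 3, max 28) hi=[31, 32] (size 2, min 31) -> median=28
Step 6: insert 23 -> lo=[5, 19, 23] (size 3, max 23) hi=[28, 31, 32] (size 3, min 28) -> median=25.5
Step 7: insert 4 -> lo=[4, 5, 19, 23] (size 4, max 23) hi=[28, 31, 32] (size 3, min 28) -> median=23
Step 8: insert 49 -> lo=[4, 5, 19, 23] (size 4, max 23) hi=[28, 31, 32, 49] (size 4, min 28) -> median=25.5
Step 9: insert 35 -> lo=[4, 5, 19, 23, 28] (size 5, max 28) hi=[31, 32, 35, 49] (size 4, min 31) -> median=28
Step 10: insert 46 -> lo=[4, 5, 19, 23, 28] (size 5, max 28) hi=[31, 32, 35, 46, 49] (size 5, min 31) -> median=29.5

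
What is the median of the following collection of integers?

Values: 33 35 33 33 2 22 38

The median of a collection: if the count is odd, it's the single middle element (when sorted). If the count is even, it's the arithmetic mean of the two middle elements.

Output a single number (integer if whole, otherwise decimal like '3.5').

Step 1: insert 33 -> lo=[33] (size 1, max 33) hi=[] (size 0) -> median=33
Step 2: insert 35 -> lo=[33] (size 1, max 33) hi=[35] (size 1, min 35) -> median=34
Step 3: insert 33 -> lo=[33, 33] (size 2, max 33) hi=[35] (size 1, min 35) -> median=33
Step 4: insert 33 -> lo=[33, 33] (size 2, max 33) hi=[33, 35] (size 2, min 33) -> median=33
Step 5: insert 2 -> lo=[2, 33, 33] (size 3, max 33) hi=[33, 35] (size 2, min 33) -> median=33
Step 6: insert 22 -> lo=[2, 22, 33] (size 3, max 33) hi=[33, 33, 35] (size 3, min 33) -> median=33
Step 7: insert 38 -> lo=[2, 22, 33, 33] (size 4, max 33) hi=[33, 35, 38] (size 3, min 33) -> median=33

Answer: 33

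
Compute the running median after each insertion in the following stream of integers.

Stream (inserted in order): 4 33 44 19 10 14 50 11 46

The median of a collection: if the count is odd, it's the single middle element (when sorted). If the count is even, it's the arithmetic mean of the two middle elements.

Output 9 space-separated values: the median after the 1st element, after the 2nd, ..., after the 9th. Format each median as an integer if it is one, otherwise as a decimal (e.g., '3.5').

Answer: 4 18.5 33 26 19 16.5 19 16.5 19

Derivation:
Step 1: insert 4 -> lo=[4] (size 1, max 4) hi=[] (size 0) -> median=4
Step 2: insert 33 -> lo=[4] (size 1, max 4) hi=[33] (size 1, min 33) -> median=18.5
Step 3: insert 44 -> lo=[4, 33] (size 2, max 33) hi=[44] (size 1, min 44) -> median=33
Step 4: insert 19 -> lo=[4, 19] (size 2, max 19) hi=[33, 44] (size 2, min 33) -> median=26
Step 5: insert 10 -> lo=[4, 10, 19] (size 3, max 19) hi=[33, 44] (size 2, min 33) -> median=19
Step 6: insert 14 -> lo=[4, 10, 14] (size 3, max 14) hi=[19, 33, 44] (size 3, min 19) -> median=16.5
Step 7: insert 50 -> lo=[4, 10, 14, 19] (size 4, max 19) hi=[33, 44, 50] (size 3, min 33) -> median=19
Step 8: insert 11 -> lo=[4, 10, 11, 14] (size 4, max 14) hi=[19, 33, 44, 50] (size 4, min 19) -> median=16.5
Step 9: insert 46 -> lo=[4, 10, 11, 14, 19] (size 5, max 19) hi=[33, 44, 46, 50] (size 4, min 33) -> median=19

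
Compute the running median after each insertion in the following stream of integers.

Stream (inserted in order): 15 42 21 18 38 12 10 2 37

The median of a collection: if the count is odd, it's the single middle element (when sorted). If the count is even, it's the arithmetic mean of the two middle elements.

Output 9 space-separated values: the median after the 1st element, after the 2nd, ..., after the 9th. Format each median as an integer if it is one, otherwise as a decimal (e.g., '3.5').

Step 1: insert 15 -> lo=[15] (size 1, max 15) hi=[] (size 0) -> median=15
Step 2: insert 42 -> lo=[15] (size 1, max 15) hi=[42] (size 1, min 42) -> median=28.5
Step 3: insert 21 -> lo=[15, 21] (size 2, max 21) hi=[42] (size 1, min 42) -> median=21
Step 4: insert 18 -> lo=[15, 18] (size 2, max 18) hi=[21, 42] (size 2, min 21) -> median=19.5
Step 5: insert 38 -> lo=[15, 18, 21] (size 3, max 21) hi=[38, 42] (size 2, min 38) -> median=21
Step 6: insert 12 -> lo=[12, 15, 18] (size 3, max 18) hi=[21, 38, 42] (size 3, min 21) -> median=19.5
Step 7: insert 10 -> lo=[10, 12, 15, 18] (size 4, max 18) hi=[21, 38, 42] (size 3, min 21) -> median=18
Step 8: insert 2 -> lo=[2, 10, 12, 15] (size 4, max 15) hi=[18, 21, 38, 42] (size 4, min 18) -> median=16.5
Step 9: insert 37 -> lo=[2, 10, 12, 15, 18] (size 5, max 18) hi=[21, 37, 38, 42] (size 4, min 21) -> median=18

Answer: 15 28.5 21 19.5 21 19.5 18 16.5 18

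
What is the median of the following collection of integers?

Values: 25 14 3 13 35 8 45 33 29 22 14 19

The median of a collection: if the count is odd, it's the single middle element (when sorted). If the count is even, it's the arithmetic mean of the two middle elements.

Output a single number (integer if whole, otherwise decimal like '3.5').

Answer: 20.5

Derivation:
Step 1: insert 25 -> lo=[25] (size 1, max 25) hi=[] (size 0) -> median=25
Step 2: insert 14 -> lo=[14] (size 1, max 14) hi=[25] (size 1, min 25) -> median=19.5
Step 3: insert 3 -> lo=[3, 14] (size 2, max 14) hi=[25] (size 1, min 25) -> median=14
Step 4: insert 13 -> lo=[3, 13] (size 2, max 13) hi=[14, 25] (size 2, min 14) -> median=13.5
Step 5: insert 35 -> lo=[3, 13, 14] (size 3, max 14) hi=[25, 35] (size 2, min 25) -> median=14
Step 6: insert 8 -> lo=[3, 8, 13] (size 3, max 13) hi=[14, 25, 35] (size 3, min 14) -> median=13.5
Step 7: insert 45 -> lo=[3, 8, 13, 14] (size 4, max 14) hi=[25, 35, 45] (size 3, min 25) -> median=14
Step 8: insert 33 -> lo=[3, 8, 13, 14] (size 4, max 14) hi=[25, 33, 35, 45] (size 4, min 25) -> median=19.5
Step 9: insert 29 -> lo=[3, 8, 13, 14, 25] (size 5, max 25) hi=[29, 33, 35, 45] (size 4, min 29) -> median=25
Step 10: insert 22 -> lo=[3, 8, 13, 14, 22] (size 5, max 22) hi=[25, 29, 33, 35, 45] (size 5, min 25) -> median=23.5
Step 11: insert 14 -> lo=[3, 8, 13, 14, 14, 22] (size 6, max 22) hi=[25, 29, 33, 35, 45] (size 5, min 25) -> median=22
Step 12: insert 19 -> lo=[3, 8, 13, 14, 14, 19] (size 6, max 19) hi=[22, 25, 29, 33, 35, 45] (size 6, min 22) -> median=20.5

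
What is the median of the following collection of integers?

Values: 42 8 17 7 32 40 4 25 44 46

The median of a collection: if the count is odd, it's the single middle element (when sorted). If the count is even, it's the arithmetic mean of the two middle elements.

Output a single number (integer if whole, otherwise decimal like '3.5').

Answer: 28.5

Derivation:
Step 1: insert 42 -> lo=[42] (size 1, max 42) hi=[] (size 0) -> median=42
Step 2: insert 8 -> lo=[8] (size 1, max 8) hi=[42] (size 1, min 42) -> median=25
Step 3: insert 17 -> lo=[8, 17] (size 2, max 17) hi=[42] (size 1, min 42) -> median=17
Step 4: insert 7 -> lo=[7, 8] (size 2, max 8) hi=[17, 42] (size 2, min 17) -> median=12.5
Step 5: insert 32 -> lo=[7, 8, 17] (size 3, max 17) hi=[32, 42] (size 2, min 32) -> median=17
Step 6: insert 40 -> lo=[7, 8, 17] (size 3, max 17) hi=[32, 40, 42] (size 3, min 32) -> median=24.5
Step 7: insert 4 -> lo=[4, 7, 8, 17] (size 4, max 17) hi=[32, 40, 42] (size 3, min 32) -> median=17
Step 8: insert 25 -> lo=[4, 7, 8, 17] (size 4, max 17) hi=[25, 32, 40, 42] (size 4, min 25) -> median=21
Step 9: insert 44 -> lo=[4, 7, 8, 17, 25] (size 5, max 25) hi=[32, 40, 42, 44] (size 4, min 32) -> median=25
Step 10: insert 46 -> lo=[4, 7, 8, 17, 25] (size 5, max 25) hi=[32, 40, 42, 44, 46] (size 5, min 32) -> median=28.5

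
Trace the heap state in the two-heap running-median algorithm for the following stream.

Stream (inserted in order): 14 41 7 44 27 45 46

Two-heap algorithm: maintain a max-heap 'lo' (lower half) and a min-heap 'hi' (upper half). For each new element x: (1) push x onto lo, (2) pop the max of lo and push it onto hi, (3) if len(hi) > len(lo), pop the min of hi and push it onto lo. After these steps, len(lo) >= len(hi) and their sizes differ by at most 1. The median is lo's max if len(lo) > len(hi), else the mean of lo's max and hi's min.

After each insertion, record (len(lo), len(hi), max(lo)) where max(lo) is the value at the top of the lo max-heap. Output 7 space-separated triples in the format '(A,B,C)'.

Answer: (1,0,14) (1,1,14) (2,1,14) (2,2,14) (3,2,27) (3,3,27) (4,3,41)

Derivation:
Step 1: insert 14 -> lo=[14] hi=[] -> (len(lo)=1, len(hi)=0, max(lo)=14)
Step 2: insert 41 -> lo=[14] hi=[41] -> (len(lo)=1, len(hi)=1, max(lo)=14)
Step 3: insert 7 -> lo=[7, 14] hi=[41] -> (len(lo)=2, len(hi)=1, max(lo)=14)
Step 4: insert 44 -> lo=[7, 14] hi=[41, 44] -> (len(lo)=2, len(hi)=2, max(lo)=14)
Step 5: insert 27 -> lo=[7, 14, 27] hi=[41, 44] -> (len(lo)=3, len(hi)=2, max(lo)=27)
Step 6: insert 45 -> lo=[7, 14, 27] hi=[41, 44, 45] -> (len(lo)=3, len(hi)=3, max(lo)=27)
Step 7: insert 46 -> lo=[7, 14, 27, 41] hi=[44, 45, 46] -> (len(lo)=4, len(hi)=3, max(lo)=41)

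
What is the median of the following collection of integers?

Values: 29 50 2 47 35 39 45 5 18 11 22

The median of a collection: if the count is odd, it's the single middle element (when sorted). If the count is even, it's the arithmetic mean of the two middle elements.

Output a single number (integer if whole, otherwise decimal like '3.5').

Answer: 29

Derivation:
Step 1: insert 29 -> lo=[29] (size 1, max 29) hi=[] (size 0) -> median=29
Step 2: insert 50 -> lo=[29] (size 1, max 29) hi=[50] (size 1, min 50) -> median=39.5
Step 3: insert 2 -> lo=[2, 29] (size 2, max 29) hi=[50] (size 1, min 50) -> median=29
Step 4: insert 47 -> lo=[2, 29] (size 2, max 29) hi=[47, 50] (size 2, min 47) -> median=38
Step 5: insert 35 -> lo=[2, 29, 35] (size 3, max 35) hi=[47, 50] (size 2, min 47) -> median=35
Step 6: insert 39 -> lo=[2, 29, 35] (size 3, max 35) hi=[39, 47, 50] (size 3, min 39) -> median=37
Step 7: insert 45 -> lo=[2, 29, 35, 39] (size 4, max 39) hi=[45, 47, 50] (size 3, min 45) -> median=39
Step 8: insert 5 -> lo=[2, 5, 29, 35] (size 4, max 35) hi=[39, 45, 47, 50] (size 4, min 39) -> median=37
Step 9: insert 18 -> lo=[2, 5, 18, 29, 35] (size 5, max 35) hi=[39, 45, 47, 50] (size 4, min 39) -> median=35
Step 10: insert 11 -> lo=[2, 5, 11, 18, 29] (size 5, max 29) hi=[35, 39, 45, 47, 50] (size 5, min 35) -> median=32
Step 11: insert 22 -> lo=[2, 5, 11, 18, 22, 29] (size 6, max 29) hi=[35, 39, 45, 47, 50] (size 5, min 35) -> median=29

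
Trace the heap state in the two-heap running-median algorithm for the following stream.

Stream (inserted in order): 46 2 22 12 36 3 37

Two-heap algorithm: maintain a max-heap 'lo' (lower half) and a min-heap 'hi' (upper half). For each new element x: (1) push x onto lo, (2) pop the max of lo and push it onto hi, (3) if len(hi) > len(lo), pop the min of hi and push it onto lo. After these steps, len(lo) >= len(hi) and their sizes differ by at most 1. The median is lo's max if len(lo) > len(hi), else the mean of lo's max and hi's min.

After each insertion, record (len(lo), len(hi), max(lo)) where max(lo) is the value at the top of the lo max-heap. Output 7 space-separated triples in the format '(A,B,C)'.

Step 1: insert 46 -> lo=[46] hi=[] -> (len(lo)=1, len(hi)=0, max(lo)=46)
Step 2: insert 2 -> lo=[2] hi=[46] -> (len(lo)=1, len(hi)=1, max(lo)=2)
Step 3: insert 22 -> lo=[2, 22] hi=[46] -> (len(lo)=2, len(hi)=1, max(lo)=22)
Step 4: insert 12 -> lo=[2, 12] hi=[22, 46] -> (len(lo)=2, len(hi)=2, max(lo)=12)
Step 5: insert 36 -> lo=[2, 12, 22] hi=[36, 46] -> (len(lo)=3, len(hi)=2, max(lo)=22)
Step 6: insert 3 -> lo=[2, 3, 12] hi=[22, 36, 46] -> (len(lo)=3, len(hi)=3, max(lo)=12)
Step 7: insert 37 -> lo=[2, 3, 12, 22] hi=[36, 37, 46] -> (len(lo)=4, len(hi)=3, max(lo)=22)

Answer: (1,0,46) (1,1,2) (2,1,22) (2,2,12) (3,2,22) (3,3,12) (4,3,22)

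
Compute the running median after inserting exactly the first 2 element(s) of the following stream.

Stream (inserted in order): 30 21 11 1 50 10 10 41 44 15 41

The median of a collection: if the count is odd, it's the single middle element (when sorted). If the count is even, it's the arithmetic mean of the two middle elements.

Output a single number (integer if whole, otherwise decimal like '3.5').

Answer: 25.5

Derivation:
Step 1: insert 30 -> lo=[30] (size 1, max 30) hi=[] (size 0) -> median=30
Step 2: insert 21 -> lo=[21] (size 1, max 21) hi=[30] (size 1, min 30) -> median=25.5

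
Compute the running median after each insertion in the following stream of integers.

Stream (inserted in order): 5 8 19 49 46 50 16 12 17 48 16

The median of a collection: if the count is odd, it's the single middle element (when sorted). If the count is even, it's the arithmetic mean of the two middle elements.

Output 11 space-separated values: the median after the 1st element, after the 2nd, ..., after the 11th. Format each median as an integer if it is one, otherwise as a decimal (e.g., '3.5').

Answer: 5 6.5 8 13.5 19 32.5 19 17.5 17 18 17

Derivation:
Step 1: insert 5 -> lo=[5] (size 1, max 5) hi=[] (size 0) -> median=5
Step 2: insert 8 -> lo=[5] (size 1, max 5) hi=[8] (size 1, min 8) -> median=6.5
Step 3: insert 19 -> lo=[5, 8] (size 2, max 8) hi=[19] (size 1, min 19) -> median=8
Step 4: insert 49 -> lo=[5, 8] (size 2, max 8) hi=[19, 49] (size 2, min 19) -> median=13.5
Step 5: insert 46 -> lo=[5, 8, 19] (size 3, max 19) hi=[46, 49] (size 2, min 46) -> median=19
Step 6: insert 50 -> lo=[5, 8, 19] (size 3, max 19) hi=[46, 49, 50] (size 3, min 46) -> median=32.5
Step 7: insert 16 -> lo=[5, 8, 16, 19] (size 4, max 19) hi=[46, 49, 50] (size 3, min 46) -> median=19
Step 8: insert 12 -> lo=[5, 8, 12, 16] (size 4, max 16) hi=[19, 46, 49, 50] (size 4, min 19) -> median=17.5
Step 9: insert 17 -> lo=[5, 8, 12, 16, 17] (size 5, max 17) hi=[19, 46, 49, 50] (size 4, min 19) -> median=17
Step 10: insert 48 -> lo=[5, 8, 12, 16, 17] (size 5, max 17) hi=[19, 46, 48, 49, 50] (size 5, min 19) -> median=18
Step 11: insert 16 -> lo=[5, 8, 12, 16, 16, 17] (size 6, max 17) hi=[19, 46, 48, 49, 50] (size 5, min 19) -> median=17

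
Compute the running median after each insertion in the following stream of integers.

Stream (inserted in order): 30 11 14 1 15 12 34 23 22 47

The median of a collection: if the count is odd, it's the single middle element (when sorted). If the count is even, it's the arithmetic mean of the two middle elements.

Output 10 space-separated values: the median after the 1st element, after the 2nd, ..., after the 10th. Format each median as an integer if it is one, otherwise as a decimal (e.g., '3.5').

Answer: 30 20.5 14 12.5 14 13 14 14.5 15 18.5

Derivation:
Step 1: insert 30 -> lo=[30] (size 1, max 30) hi=[] (size 0) -> median=30
Step 2: insert 11 -> lo=[11] (size 1, max 11) hi=[30] (size 1, min 30) -> median=20.5
Step 3: insert 14 -> lo=[11, 14] (size 2, max 14) hi=[30] (size 1, min 30) -> median=14
Step 4: insert 1 -> lo=[1, 11] (size 2, max 11) hi=[14, 30] (size 2, min 14) -> median=12.5
Step 5: insert 15 -> lo=[1, 11, 14] (size 3, max 14) hi=[15, 30] (size 2, min 15) -> median=14
Step 6: insert 12 -> lo=[1, 11, 12] (size 3, max 12) hi=[14, 15, 30] (size 3, min 14) -> median=13
Step 7: insert 34 -> lo=[1, 11, 12, 14] (size 4, max 14) hi=[15, 30, 34] (size 3, min 15) -> median=14
Step 8: insert 23 -> lo=[1, 11, 12, 14] (size 4, max 14) hi=[15, 23, 30, 34] (size 4, min 15) -> median=14.5
Step 9: insert 22 -> lo=[1, 11, 12, 14, 15] (size 5, max 15) hi=[22, 23, 30, 34] (size 4, min 22) -> median=15
Step 10: insert 47 -> lo=[1, 11, 12, 14, 15] (size 5, max 15) hi=[22, 23, 30, 34, 47] (size 5, min 22) -> median=18.5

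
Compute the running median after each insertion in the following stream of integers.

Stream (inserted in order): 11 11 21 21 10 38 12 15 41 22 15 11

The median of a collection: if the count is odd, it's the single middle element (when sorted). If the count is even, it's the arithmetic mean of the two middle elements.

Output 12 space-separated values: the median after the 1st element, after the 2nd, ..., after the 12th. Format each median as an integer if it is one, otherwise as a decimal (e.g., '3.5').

Step 1: insert 11 -> lo=[11] (size 1, max 11) hi=[] (size 0) -> median=11
Step 2: insert 11 -> lo=[11] (size 1, max 11) hi=[11] (size 1, min 11) -> median=11
Step 3: insert 21 -> lo=[11, 11] (size 2, max 11) hi=[21] (size 1, min 21) -> median=11
Step 4: insert 21 -> lo=[11, 11] (size 2, max 11) hi=[21, 21] (size 2, min 21) -> median=16
Step 5: insert 10 -> lo=[10, 11, 11] (size 3, max 11) hi=[21, 21] (size 2, min 21) -> median=11
Step 6: insert 38 -> lo=[10, 11, 11] (size 3, max 11) hi=[21, 21, 38] (size 3, min 21) -> median=16
Step 7: insert 12 -> lo=[10, 11, 11, 12] (size 4, max 12) hi=[21, 21, 38] (size 3, min 21) -> median=12
Step 8: insert 15 -> lo=[10, 11, 11, 12] (size 4, max 12) hi=[15, 21, 21, 38] (size 4, min 15) -> median=13.5
Step 9: insert 41 -> lo=[10, 11, 11, 12, 15] (size 5, max 15) hi=[21, 21, 38, 41] (size 4, min 21) -> median=15
Step 10: insert 22 -> lo=[10, 11, 11, 12, 15] (size 5, max 15) hi=[21, 21, 22, 38, 41] (size 5, min 21) -> median=18
Step 11: insert 15 -> lo=[10, 11, 11, 12, 15, 15] (size 6, max 15) hi=[21, 21, 22, 38, 41] (size 5, min 21) -> median=15
Step 12: insert 11 -> lo=[10, 11, 11, 11, 12, 15] (size 6, max 15) hi=[15, 21, 21, 22, 38, 41] (size 6, min 15) -> median=15

Answer: 11 11 11 16 11 16 12 13.5 15 18 15 15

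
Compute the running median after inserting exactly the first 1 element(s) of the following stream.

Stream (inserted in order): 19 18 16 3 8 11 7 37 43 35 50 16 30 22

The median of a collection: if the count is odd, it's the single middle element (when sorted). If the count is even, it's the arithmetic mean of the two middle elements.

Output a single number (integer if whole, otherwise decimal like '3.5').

Answer: 19

Derivation:
Step 1: insert 19 -> lo=[19] (size 1, max 19) hi=[] (size 0) -> median=19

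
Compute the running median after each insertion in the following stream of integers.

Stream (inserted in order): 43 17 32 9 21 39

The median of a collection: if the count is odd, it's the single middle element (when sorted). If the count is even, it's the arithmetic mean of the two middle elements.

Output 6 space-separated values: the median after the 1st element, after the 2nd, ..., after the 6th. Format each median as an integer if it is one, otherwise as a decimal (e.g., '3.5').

Step 1: insert 43 -> lo=[43] (size 1, max 43) hi=[] (size 0) -> median=43
Step 2: insert 17 -> lo=[17] (size 1, max 17) hi=[43] (size 1, min 43) -> median=30
Step 3: insert 32 -> lo=[17, 32] (size 2, max 32) hi=[43] (size 1, min 43) -> median=32
Step 4: insert 9 -> lo=[9, 17] (size 2, max 17) hi=[32, 43] (size 2, min 32) -> median=24.5
Step 5: insert 21 -> lo=[9, 17, 21] (size 3, max 21) hi=[32, 43] (size 2, min 32) -> median=21
Step 6: insert 39 -> lo=[9, 17, 21] (size 3, max 21) hi=[32, 39, 43] (size 3, min 32) -> median=26.5

Answer: 43 30 32 24.5 21 26.5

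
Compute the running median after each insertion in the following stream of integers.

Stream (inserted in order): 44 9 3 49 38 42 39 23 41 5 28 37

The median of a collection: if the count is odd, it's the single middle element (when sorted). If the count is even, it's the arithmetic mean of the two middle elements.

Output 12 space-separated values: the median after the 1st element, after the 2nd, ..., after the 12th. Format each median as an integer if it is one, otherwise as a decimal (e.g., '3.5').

Step 1: insert 44 -> lo=[44] (size 1, max 44) hi=[] (size 0) -> median=44
Step 2: insert 9 -> lo=[9] (size 1, max 9) hi=[44] (size 1, min 44) -> median=26.5
Step 3: insert 3 -> lo=[3, 9] (size 2, max 9) hi=[44] (size 1, min 44) -> median=9
Step 4: insert 49 -> lo=[3, 9] (size 2, max 9) hi=[44, 49] (size 2, min 44) -> median=26.5
Step 5: insert 38 -> lo=[3, 9, 38] (size 3, max 38) hi=[44, 49] (size 2, min 44) -> median=38
Step 6: insert 42 -> lo=[3, 9, 38] (size 3, max 38) hi=[42, 44, 49] (size 3, min 42) -> median=40
Step 7: insert 39 -> lo=[3, 9, 38, 39] (size 4, max 39) hi=[42, 44, 49] (size 3, min 42) -> median=39
Step 8: insert 23 -> lo=[3, 9, 23, 38] (size 4, max 38) hi=[39, 42, 44, 49] (size 4, min 39) -> median=38.5
Step 9: insert 41 -> lo=[3, 9, 23, 38, 39] (size 5, max 39) hi=[41, 42, 44, 49] (size 4, min 41) -> median=39
Step 10: insert 5 -> lo=[3, 5, 9, 23, 38] (size 5, max 38) hi=[39, 41, 42, 44, 49] (size 5, min 39) -> median=38.5
Step 11: insert 28 -> lo=[3, 5, 9, 23, 28, 38] (size 6, max 38) hi=[39, 41, 42, 44, 49] (size 5, min 39) -> median=38
Step 12: insert 37 -> lo=[3, 5, 9, 23, 28, 37] (size 6, max 37) hi=[38, 39, 41, 42, 44, 49] (size 6, min 38) -> median=37.5

Answer: 44 26.5 9 26.5 38 40 39 38.5 39 38.5 38 37.5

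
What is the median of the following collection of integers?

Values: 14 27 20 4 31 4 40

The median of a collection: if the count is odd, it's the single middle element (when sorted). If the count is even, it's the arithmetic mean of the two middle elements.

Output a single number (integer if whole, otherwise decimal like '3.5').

Step 1: insert 14 -> lo=[14] (size 1, max 14) hi=[] (size 0) -> median=14
Step 2: insert 27 -> lo=[14] (size 1, max 14) hi=[27] (size 1, min 27) -> median=20.5
Step 3: insert 20 -> lo=[14, 20] (size 2, max 20) hi=[27] (size 1, min 27) -> median=20
Step 4: insert 4 -> lo=[4, 14] (size 2, max 14) hi=[20, 27] (size 2, min 20) -> median=17
Step 5: insert 31 -> lo=[4, 14, 20] (size 3, max 20) hi=[27, 31] (size 2, min 27) -> median=20
Step 6: insert 4 -> lo=[4, 4, 14] (size 3, max 14) hi=[20, 27, 31] (size 3, min 20) -> median=17
Step 7: insert 40 -> lo=[4, 4, 14, 20] (size 4, max 20) hi=[27, 31, 40] (size 3, min 27) -> median=20

Answer: 20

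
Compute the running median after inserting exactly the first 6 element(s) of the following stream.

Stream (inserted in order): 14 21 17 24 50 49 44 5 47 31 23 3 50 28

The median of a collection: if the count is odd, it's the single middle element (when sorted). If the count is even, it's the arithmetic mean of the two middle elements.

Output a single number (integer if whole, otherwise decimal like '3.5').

Step 1: insert 14 -> lo=[14] (size 1, max 14) hi=[] (size 0) -> median=14
Step 2: insert 21 -> lo=[14] (size 1, max 14) hi=[21] (size 1, min 21) -> median=17.5
Step 3: insert 17 -> lo=[14, 17] (size 2, max 17) hi=[21] (size 1, min 21) -> median=17
Step 4: insert 24 -> lo=[14, 17] (size 2, max 17) hi=[21, 24] (size 2, min 21) -> median=19
Step 5: insert 50 -> lo=[14, 17, 21] (size 3, max 21) hi=[24, 50] (size 2, min 24) -> median=21
Step 6: insert 49 -> lo=[14, 17, 21] (size 3, max 21) hi=[24, 49, 50] (size 3, min 24) -> median=22.5

Answer: 22.5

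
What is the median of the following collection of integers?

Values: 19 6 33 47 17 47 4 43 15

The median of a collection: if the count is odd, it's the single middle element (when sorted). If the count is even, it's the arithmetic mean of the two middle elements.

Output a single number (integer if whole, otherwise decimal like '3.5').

Step 1: insert 19 -> lo=[19] (size 1, max 19) hi=[] (size 0) -> median=19
Step 2: insert 6 -> lo=[6] (size 1, max 6) hi=[19] (size 1, min 19) -> median=12.5
Step 3: insert 33 -> lo=[6, 19] (size 2, max 19) hi=[33] (size 1, min 33) -> median=19
Step 4: insert 47 -> lo=[6, 19] (size 2, max 19) hi=[33, 47] (size 2, min 33) -> median=26
Step 5: insert 17 -> lo=[6, 17, 19] (size 3, max 19) hi=[33, 47] (size 2, min 33) -> median=19
Step 6: insert 47 -> lo=[6, 17, 19] (size 3, max 19) hi=[33, 47, 47] (size 3, min 33) -> median=26
Step 7: insert 4 -> lo=[4, 6, 17, 19] (size 4, max 19) hi=[33, 47, 47] (size 3, min 33) -> median=19
Step 8: insert 43 -> lo=[4, 6, 17, 19] (size 4, max 19) hi=[33, 43, 47, 47] (size 4, min 33) -> median=26
Step 9: insert 15 -> lo=[4, 6, 15, 17, 19] (size 5, max 19) hi=[33, 43, 47, 47] (size 4, min 33) -> median=19

Answer: 19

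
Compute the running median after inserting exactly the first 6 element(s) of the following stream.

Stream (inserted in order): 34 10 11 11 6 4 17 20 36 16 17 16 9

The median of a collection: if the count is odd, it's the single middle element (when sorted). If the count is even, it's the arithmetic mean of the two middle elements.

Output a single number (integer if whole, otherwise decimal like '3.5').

Step 1: insert 34 -> lo=[34] (size 1, max 34) hi=[] (size 0) -> median=34
Step 2: insert 10 -> lo=[10] (size 1, max 10) hi=[34] (size 1, min 34) -> median=22
Step 3: insert 11 -> lo=[10, 11] (size 2, max 11) hi=[34] (size 1, min 34) -> median=11
Step 4: insert 11 -> lo=[10, 11] (size 2, max 11) hi=[11, 34] (size 2, min 11) -> median=11
Step 5: insert 6 -> lo=[6, 10, 11] (size 3, max 11) hi=[11, 34] (size 2, min 11) -> median=11
Step 6: insert 4 -> lo=[4, 6, 10] (size 3, max 10) hi=[11, 11, 34] (size 3, min 11) -> median=10.5

Answer: 10.5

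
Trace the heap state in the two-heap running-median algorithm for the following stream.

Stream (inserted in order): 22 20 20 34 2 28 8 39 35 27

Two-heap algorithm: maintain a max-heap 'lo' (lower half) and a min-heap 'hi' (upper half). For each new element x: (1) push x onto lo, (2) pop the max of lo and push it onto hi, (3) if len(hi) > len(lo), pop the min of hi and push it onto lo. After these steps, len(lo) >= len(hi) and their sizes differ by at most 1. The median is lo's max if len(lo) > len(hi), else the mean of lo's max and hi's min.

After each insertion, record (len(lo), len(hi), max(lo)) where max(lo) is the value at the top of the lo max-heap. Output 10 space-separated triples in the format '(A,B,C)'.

Answer: (1,0,22) (1,1,20) (2,1,20) (2,2,20) (3,2,20) (3,3,20) (4,3,20) (4,4,20) (5,4,22) (5,5,22)

Derivation:
Step 1: insert 22 -> lo=[22] hi=[] -> (len(lo)=1, len(hi)=0, max(lo)=22)
Step 2: insert 20 -> lo=[20] hi=[22] -> (len(lo)=1, len(hi)=1, max(lo)=20)
Step 3: insert 20 -> lo=[20, 20] hi=[22] -> (len(lo)=2, len(hi)=1, max(lo)=20)
Step 4: insert 34 -> lo=[20, 20] hi=[22, 34] -> (len(lo)=2, len(hi)=2, max(lo)=20)
Step 5: insert 2 -> lo=[2, 20, 20] hi=[22, 34] -> (len(lo)=3, len(hi)=2, max(lo)=20)
Step 6: insert 28 -> lo=[2, 20, 20] hi=[22, 28, 34] -> (len(lo)=3, len(hi)=3, max(lo)=20)
Step 7: insert 8 -> lo=[2, 8, 20, 20] hi=[22, 28, 34] -> (len(lo)=4, len(hi)=3, max(lo)=20)
Step 8: insert 39 -> lo=[2, 8, 20, 20] hi=[22, 28, 34, 39] -> (len(lo)=4, len(hi)=4, max(lo)=20)
Step 9: insert 35 -> lo=[2, 8, 20, 20, 22] hi=[28, 34, 35, 39] -> (len(lo)=5, len(hi)=4, max(lo)=22)
Step 10: insert 27 -> lo=[2, 8, 20, 20, 22] hi=[27, 28, 34, 35, 39] -> (len(lo)=5, len(hi)=5, max(lo)=22)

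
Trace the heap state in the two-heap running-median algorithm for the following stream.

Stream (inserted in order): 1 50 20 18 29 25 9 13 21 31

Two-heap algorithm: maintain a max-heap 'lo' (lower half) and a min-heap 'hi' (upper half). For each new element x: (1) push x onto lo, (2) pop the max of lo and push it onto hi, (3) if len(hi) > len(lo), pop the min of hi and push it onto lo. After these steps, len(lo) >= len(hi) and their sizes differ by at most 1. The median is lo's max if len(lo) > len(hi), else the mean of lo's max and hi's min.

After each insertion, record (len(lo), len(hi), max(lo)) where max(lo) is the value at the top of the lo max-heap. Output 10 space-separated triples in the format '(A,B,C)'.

Step 1: insert 1 -> lo=[1] hi=[] -> (len(lo)=1, len(hi)=0, max(lo)=1)
Step 2: insert 50 -> lo=[1] hi=[50] -> (len(lo)=1, len(hi)=1, max(lo)=1)
Step 3: insert 20 -> lo=[1, 20] hi=[50] -> (len(lo)=2, len(hi)=1, max(lo)=20)
Step 4: insert 18 -> lo=[1, 18] hi=[20, 50] -> (len(lo)=2, len(hi)=2, max(lo)=18)
Step 5: insert 29 -> lo=[1, 18, 20] hi=[29, 50] -> (len(lo)=3, len(hi)=2, max(lo)=20)
Step 6: insert 25 -> lo=[1, 18, 20] hi=[25, 29, 50] -> (len(lo)=3, len(hi)=3, max(lo)=20)
Step 7: insert 9 -> lo=[1, 9, 18, 20] hi=[25, 29, 50] -> (len(lo)=4, len(hi)=3, max(lo)=20)
Step 8: insert 13 -> lo=[1, 9, 13, 18] hi=[20, 25, 29, 50] -> (len(lo)=4, len(hi)=4, max(lo)=18)
Step 9: insert 21 -> lo=[1, 9, 13, 18, 20] hi=[21, 25, 29, 50] -> (len(lo)=5, len(hi)=4, max(lo)=20)
Step 10: insert 31 -> lo=[1, 9, 13, 18, 20] hi=[21, 25, 29, 31, 50] -> (len(lo)=5, len(hi)=5, max(lo)=20)

Answer: (1,0,1) (1,1,1) (2,1,20) (2,2,18) (3,2,20) (3,3,20) (4,3,20) (4,4,18) (5,4,20) (5,5,20)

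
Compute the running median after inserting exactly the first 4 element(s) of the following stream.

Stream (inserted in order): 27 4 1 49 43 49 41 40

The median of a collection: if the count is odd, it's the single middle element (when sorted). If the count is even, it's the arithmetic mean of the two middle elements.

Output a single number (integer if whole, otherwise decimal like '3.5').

Step 1: insert 27 -> lo=[27] (size 1, max 27) hi=[] (size 0) -> median=27
Step 2: insert 4 -> lo=[4] (size 1, max 4) hi=[27] (size 1, min 27) -> median=15.5
Step 3: insert 1 -> lo=[1, 4] (size 2, max 4) hi=[27] (size 1, min 27) -> median=4
Step 4: insert 49 -> lo=[1, 4] (size 2, max 4) hi=[27, 49] (size 2, min 27) -> median=15.5

Answer: 15.5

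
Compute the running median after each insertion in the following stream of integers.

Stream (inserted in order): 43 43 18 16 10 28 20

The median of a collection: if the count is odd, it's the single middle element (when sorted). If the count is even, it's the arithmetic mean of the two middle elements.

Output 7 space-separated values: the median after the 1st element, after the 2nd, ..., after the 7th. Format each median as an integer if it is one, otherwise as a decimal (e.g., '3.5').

Answer: 43 43 43 30.5 18 23 20

Derivation:
Step 1: insert 43 -> lo=[43] (size 1, max 43) hi=[] (size 0) -> median=43
Step 2: insert 43 -> lo=[43] (size 1, max 43) hi=[43] (size 1, min 43) -> median=43
Step 3: insert 18 -> lo=[18, 43] (size 2, max 43) hi=[43] (size 1, min 43) -> median=43
Step 4: insert 16 -> lo=[16, 18] (size 2, max 18) hi=[43, 43] (size 2, min 43) -> median=30.5
Step 5: insert 10 -> lo=[10, 16, 18] (size 3, max 18) hi=[43, 43] (size 2, min 43) -> median=18
Step 6: insert 28 -> lo=[10, 16, 18] (size 3, max 18) hi=[28, 43, 43] (size 3, min 28) -> median=23
Step 7: insert 20 -> lo=[10, 16, 18, 20] (size 4, max 20) hi=[28, 43, 43] (size 3, min 28) -> median=20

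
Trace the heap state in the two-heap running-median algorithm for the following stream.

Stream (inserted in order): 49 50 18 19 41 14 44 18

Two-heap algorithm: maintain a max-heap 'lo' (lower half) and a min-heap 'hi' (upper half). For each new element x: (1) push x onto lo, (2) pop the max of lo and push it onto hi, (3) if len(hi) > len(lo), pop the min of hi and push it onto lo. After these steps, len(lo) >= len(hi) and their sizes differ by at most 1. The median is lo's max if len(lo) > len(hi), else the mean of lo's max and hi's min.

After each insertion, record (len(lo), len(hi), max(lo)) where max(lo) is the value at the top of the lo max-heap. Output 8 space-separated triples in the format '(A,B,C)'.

Answer: (1,0,49) (1,1,49) (2,1,49) (2,2,19) (3,2,41) (3,3,19) (4,3,41) (4,4,19)

Derivation:
Step 1: insert 49 -> lo=[49] hi=[] -> (len(lo)=1, len(hi)=0, max(lo)=49)
Step 2: insert 50 -> lo=[49] hi=[50] -> (len(lo)=1, len(hi)=1, max(lo)=49)
Step 3: insert 18 -> lo=[18, 49] hi=[50] -> (len(lo)=2, len(hi)=1, max(lo)=49)
Step 4: insert 19 -> lo=[18, 19] hi=[49, 50] -> (len(lo)=2, len(hi)=2, max(lo)=19)
Step 5: insert 41 -> lo=[18, 19, 41] hi=[49, 50] -> (len(lo)=3, len(hi)=2, max(lo)=41)
Step 6: insert 14 -> lo=[14, 18, 19] hi=[41, 49, 50] -> (len(lo)=3, len(hi)=3, max(lo)=19)
Step 7: insert 44 -> lo=[14, 18, 19, 41] hi=[44, 49, 50] -> (len(lo)=4, len(hi)=3, max(lo)=41)
Step 8: insert 18 -> lo=[14, 18, 18, 19] hi=[41, 44, 49, 50] -> (len(lo)=4, len(hi)=4, max(lo)=19)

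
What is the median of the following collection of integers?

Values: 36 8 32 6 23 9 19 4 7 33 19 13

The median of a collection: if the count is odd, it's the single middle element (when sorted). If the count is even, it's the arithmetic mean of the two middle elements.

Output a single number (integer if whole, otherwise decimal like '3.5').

Answer: 16

Derivation:
Step 1: insert 36 -> lo=[36] (size 1, max 36) hi=[] (size 0) -> median=36
Step 2: insert 8 -> lo=[8] (size 1, max 8) hi=[36] (size 1, min 36) -> median=22
Step 3: insert 32 -> lo=[8, 32] (size 2, max 32) hi=[36] (size 1, min 36) -> median=32
Step 4: insert 6 -> lo=[6, 8] (size 2, max 8) hi=[32, 36] (size 2, min 32) -> median=20
Step 5: insert 23 -> lo=[6, 8, 23] (size 3, max 23) hi=[32, 36] (size 2, min 32) -> median=23
Step 6: insert 9 -> lo=[6, 8, 9] (size 3, max 9) hi=[23, 32, 36] (size 3, min 23) -> median=16
Step 7: insert 19 -> lo=[6, 8, 9, 19] (size 4, max 19) hi=[23, 32, 36] (size 3, min 23) -> median=19
Step 8: insert 4 -> lo=[4, 6, 8, 9] (size 4, max 9) hi=[19, 23, 32, 36] (size 4, min 19) -> median=14
Step 9: insert 7 -> lo=[4, 6, 7, 8, 9] (size 5, max 9) hi=[19, 23, 32, 36] (size 4, min 19) -> median=9
Step 10: insert 33 -> lo=[4, 6, 7, 8, 9] (size 5, max 9) hi=[19, 23, 32, 33, 36] (size 5, min 19) -> median=14
Step 11: insert 19 -> lo=[4, 6, 7, 8, 9, 19] (size 6, max 19) hi=[19, 23, 32, 33, 36] (size 5, min 19) -> median=19
Step 12: insert 13 -> lo=[4, 6, 7, 8, 9, 13] (size 6, max 13) hi=[19, 19, 23, 32, 33, 36] (size 6, min 19) -> median=16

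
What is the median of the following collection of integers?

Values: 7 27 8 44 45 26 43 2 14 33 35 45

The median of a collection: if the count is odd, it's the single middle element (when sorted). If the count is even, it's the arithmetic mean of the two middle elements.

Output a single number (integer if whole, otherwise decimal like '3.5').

Step 1: insert 7 -> lo=[7] (size 1, max 7) hi=[] (size 0) -> median=7
Step 2: insert 27 -> lo=[7] (size 1, max 7) hi=[27] (size 1, min 27) -> median=17
Step 3: insert 8 -> lo=[7, 8] (size 2, max 8) hi=[27] (size 1, min 27) -> median=8
Step 4: insert 44 -> lo=[7, 8] (size 2, max 8) hi=[27, 44] (size 2, min 27) -> median=17.5
Step 5: insert 45 -> lo=[7, 8, 27] (size 3, max 27) hi=[44, 45] (size 2, min 44) -> median=27
Step 6: insert 26 -> lo=[7, 8, 26] (size 3, max 26) hi=[27, 44, 45] (size 3, min 27) -> median=26.5
Step 7: insert 43 -> lo=[7, 8, 26, 27] (size 4, max 27) hi=[43, 44, 45] (size 3, min 43) -> median=27
Step 8: insert 2 -> lo=[2, 7, 8, 26] (size 4, max 26) hi=[27, 43, 44, 45] (size 4, min 27) -> median=26.5
Step 9: insert 14 -> lo=[2, 7, 8, 14, 26] (size 5, max 26) hi=[27, 43, 44, 45] (size 4, min 27) -> median=26
Step 10: insert 33 -> lo=[2, 7, 8, 14, 26] (size 5, max 26) hi=[27, 33, 43, 44, 45] (size 5, min 27) -> median=26.5
Step 11: insert 35 -> lo=[2, 7, 8, 14, 26, 27] (size 6, max 27) hi=[33, 35, 43, 44, 45] (size 5, min 33) -> median=27
Step 12: insert 45 -> lo=[2, 7, 8, 14, 26, 27] (size 6, max 27) hi=[33, 35, 43, 44, 45, 45] (size 6, min 33) -> median=30

Answer: 30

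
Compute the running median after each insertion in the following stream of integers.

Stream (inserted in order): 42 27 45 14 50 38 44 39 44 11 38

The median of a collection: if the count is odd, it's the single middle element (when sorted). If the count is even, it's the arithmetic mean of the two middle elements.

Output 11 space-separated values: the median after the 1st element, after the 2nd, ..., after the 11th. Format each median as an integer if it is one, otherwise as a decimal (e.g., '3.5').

Answer: 42 34.5 42 34.5 42 40 42 40.5 42 40.5 39

Derivation:
Step 1: insert 42 -> lo=[42] (size 1, max 42) hi=[] (size 0) -> median=42
Step 2: insert 27 -> lo=[27] (size 1, max 27) hi=[42] (size 1, min 42) -> median=34.5
Step 3: insert 45 -> lo=[27, 42] (size 2, max 42) hi=[45] (size 1, min 45) -> median=42
Step 4: insert 14 -> lo=[14, 27] (size 2, max 27) hi=[42, 45] (size 2, min 42) -> median=34.5
Step 5: insert 50 -> lo=[14, 27, 42] (size 3, max 42) hi=[45, 50] (size 2, min 45) -> median=42
Step 6: insert 38 -> lo=[14, 27, 38] (size 3, max 38) hi=[42, 45, 50] (size 3, min 42) -> median=40
Step 7: insert 44 -> lo=[14, 27, 38, 42] (size 4, max 42) hi=[44, 45, 50] (size 3, min 44) -> median=42
Step 8: insert 39 -> lo=[14, 27, 38, 39] (size 4, max 39) hi=[42, 44, 45, 50] (size 4, min 42) -> median=40.5
Step 9: insert 44 -> lo=[14, 27, 38, 39, 42] (size 5, max 42) hi=[44, 44, 45, 50] (size 4, min 44) -> median=42
Step 10: insert 11 -> lo=[11, 14, 27, 38, 39] (size 5, max 39) hi=[42, 44, 44, 45, 50] (size 5, min 42) -> median=40.5
Step 11: insert 38 -> lo=[11, 14, 27, 38, 38, 39] (size 6, max 39) hi=[42, 44, 44, 45, 50] (size 5, min 42) -> median=39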